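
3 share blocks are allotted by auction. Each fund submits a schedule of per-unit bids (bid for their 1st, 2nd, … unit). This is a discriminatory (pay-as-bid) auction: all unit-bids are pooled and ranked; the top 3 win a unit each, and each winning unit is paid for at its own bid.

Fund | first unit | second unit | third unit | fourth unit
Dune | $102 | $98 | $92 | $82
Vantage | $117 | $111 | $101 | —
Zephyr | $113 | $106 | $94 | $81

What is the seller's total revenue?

Total revenue: $341

All unit-bids, highest first — top 3: 117 (Vantage-1), 113 (Zephyr-1), 111 (Vantage-2)
Next rejected bid: $106 (not a price — pay-as-bid).
Each winning unit pays its own bid.
Revenue = 117 + 113 + 111 = $341.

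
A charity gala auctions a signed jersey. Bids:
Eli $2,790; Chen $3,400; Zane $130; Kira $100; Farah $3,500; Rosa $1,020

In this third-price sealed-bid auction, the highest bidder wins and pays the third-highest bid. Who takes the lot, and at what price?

Bids ranked: 3,500 (Farah) > 3,400 (Chen) > 2,790 (Eli) > 1,020 (Rosa) > 130 (Zane) > 100 (Kira)
Farah wins; payment is bid #3 in the ranking = $2,790.

Farah pays $2,790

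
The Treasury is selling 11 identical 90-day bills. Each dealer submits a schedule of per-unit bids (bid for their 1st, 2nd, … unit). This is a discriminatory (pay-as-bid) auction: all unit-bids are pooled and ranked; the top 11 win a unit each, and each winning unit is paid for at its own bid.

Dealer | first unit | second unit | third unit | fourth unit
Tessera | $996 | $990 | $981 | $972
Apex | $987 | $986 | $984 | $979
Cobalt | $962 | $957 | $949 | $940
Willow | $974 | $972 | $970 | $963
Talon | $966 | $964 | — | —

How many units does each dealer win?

Apex 4, Tessera 4, Willow 3

Merging the schedules and taking the best 11: 996 (Tessera-1), 990 (Tessera-2), 987 (Apex-1), 986 (Apex-2), 984 (Apex-3), 981 (Tessera-3), 979 (Apex-4), 974 (Willow-1), 972 (Tessera-4), 972 (Willow-2), 970 (Willow-3)
Next rejected bid: $966 (not a price — pay-as-bid).
Allocation: Apex 4, Tessera 4, Willow 3.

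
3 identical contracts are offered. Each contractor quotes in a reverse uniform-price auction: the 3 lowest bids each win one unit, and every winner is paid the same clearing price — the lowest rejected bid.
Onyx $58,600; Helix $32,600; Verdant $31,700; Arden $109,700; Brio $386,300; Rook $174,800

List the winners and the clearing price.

Verdant, Helix, Onyx; each is paid $109,700

Ordering the bids: 31,700 (Verdant), 32,600 (Helix), 58,600 (Onyx), 109,700 (Arden), 174,800 (Rook), …
Winners (3 units): Verdant, Helix, Onyx.
Clearing price = lowest rejected bid = $109,700.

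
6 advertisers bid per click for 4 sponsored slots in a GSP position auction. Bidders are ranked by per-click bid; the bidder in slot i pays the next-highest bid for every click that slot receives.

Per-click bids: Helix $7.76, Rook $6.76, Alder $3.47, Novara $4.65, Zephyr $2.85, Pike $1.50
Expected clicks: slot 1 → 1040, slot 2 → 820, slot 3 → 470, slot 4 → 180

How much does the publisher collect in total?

Total revenue: $12987.30

Ranked by bid: $7.76 (Helix) > $6.76 (Rook) > $4.65 (Novara) > $3.47 (Alder) > $2.85 (Zephyr) > …
Slot 1: Helix pays $6.76 × 1040 = $7030.40
Slot 2: Rook pays $4.65 × 820 = $3813.00
Slot 3: Novara pays $3.47 × 470 = $1630.90
Slot 4: Alder pays $2.85 × 180 = $513.00
Total = $12987.30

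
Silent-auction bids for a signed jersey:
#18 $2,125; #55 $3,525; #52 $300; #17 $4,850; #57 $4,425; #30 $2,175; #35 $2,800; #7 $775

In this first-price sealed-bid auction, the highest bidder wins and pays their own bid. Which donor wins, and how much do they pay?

#17 pays $4,850

Sorting bids: 4,850 (#17) > 4,425 (#57) > 3,525 (#55) > 2,800 (#35) > 2,175 (#30) > 2,125 (#18) > …
#17 is highest → pays own bid, $4,850.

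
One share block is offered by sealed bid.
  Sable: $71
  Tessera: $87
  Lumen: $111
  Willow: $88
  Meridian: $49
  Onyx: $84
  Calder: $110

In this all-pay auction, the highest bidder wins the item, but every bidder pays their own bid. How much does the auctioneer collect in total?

Bids in order: 111 (Lumen) > 110 (Calder) > 88 (Willow) > 87 (Tessera) > 84 (Onyx) > 71 (Sable) > …
Lumen wins with the top bid; all bids are sunk regardless.
Every bidder forfeits their bid regardless of winning.
Revenue = 71 + 87 + 111 + 88 + 49 + 84 + 110 = $600.

Total revenue: $600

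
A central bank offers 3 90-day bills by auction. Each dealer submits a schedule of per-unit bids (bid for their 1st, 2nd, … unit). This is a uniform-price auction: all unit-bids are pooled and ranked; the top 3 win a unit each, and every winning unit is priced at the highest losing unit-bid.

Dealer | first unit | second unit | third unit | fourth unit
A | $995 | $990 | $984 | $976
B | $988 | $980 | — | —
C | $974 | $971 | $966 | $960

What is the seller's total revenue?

Total revenue: $2,952

Pooled unit-bids ranked (top 3): 995 (A-1), 990 (A-2), 988 (B-1)
Highest rejected unit-bid = $984.
Allocation: A 2, B 1. Every unit priced at $984.
Revenue = 3 × 984 = $2,952.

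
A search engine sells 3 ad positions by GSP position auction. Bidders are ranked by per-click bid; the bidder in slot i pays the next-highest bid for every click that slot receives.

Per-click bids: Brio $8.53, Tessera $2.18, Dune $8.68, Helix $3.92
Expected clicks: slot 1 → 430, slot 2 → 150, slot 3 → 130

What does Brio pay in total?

Per-click bids in order: $8.68 (Dune) > $8.53 (Brio) > $3.92 (Helix) > $2.18 (Tessera)
Brio holds slot 2 → pays next bid $3.92 × 150 clicks = $588.00.

Brio pays $588.00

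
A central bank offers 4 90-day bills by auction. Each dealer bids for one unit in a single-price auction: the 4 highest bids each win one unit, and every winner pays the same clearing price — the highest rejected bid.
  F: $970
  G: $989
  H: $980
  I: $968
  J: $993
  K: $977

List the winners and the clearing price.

J, G, H, K; each pays $970

Bids ranked high→low: 993 (J), 989 (G), 980 (H), 977 (K), 970 (F), 968 (I)
Top 4: J, G, H, K.
Highest unsuccessful bid: $970 → clearing price.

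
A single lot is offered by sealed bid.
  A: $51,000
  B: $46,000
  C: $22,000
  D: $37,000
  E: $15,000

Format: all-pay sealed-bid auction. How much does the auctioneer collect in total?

Rule: the highest bidder wins the item, but every bidder pays their own bid.
Sorting bids: 51,000 (A) > 46,000 (B) > 37,000 (D) > 22,000 (C) > 15,000 (E)
A wins with the top bid; all bids are sunk regardless.
Every bidder forfeits their bid regardless of winning.
Revenue = 51,000 + 46,000 + 22,000 + 37,000 + 15,000 = $171,000.

Total revenue: $171,000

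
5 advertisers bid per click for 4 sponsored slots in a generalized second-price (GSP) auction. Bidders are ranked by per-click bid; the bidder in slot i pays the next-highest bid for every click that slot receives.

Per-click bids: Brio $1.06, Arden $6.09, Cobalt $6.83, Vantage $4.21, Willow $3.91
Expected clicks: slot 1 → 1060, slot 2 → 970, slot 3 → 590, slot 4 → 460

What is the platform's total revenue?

Sorting advertisers: $6.83 (Cobalt) > $6.09 (Arden) > $4.21 (Vantage) > $3.91 (Willow) > $1.06 (Brio)
Slot 1: Cobalt pays $6.09 × 1060 = $6455.40
Slot 2: Arden pays $4.21 × 970 = $4083.70
Slot 3: Vantage pays $3.91 × 590 = $2306.90
Slot 4: Willow pays $1.06 × 460 = $487.60
Total = $13333.60

Total revenue: $13333.60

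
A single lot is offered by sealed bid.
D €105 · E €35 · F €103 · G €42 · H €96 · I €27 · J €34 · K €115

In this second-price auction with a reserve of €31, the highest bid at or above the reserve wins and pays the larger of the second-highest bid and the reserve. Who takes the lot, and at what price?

Bids ranked: 115 (K) > 105 (D) > 103 (F) > 96 (H) > 42 (G) > 35 (E) > …
K has the top bid at or above the reserve (€115).
max(second-highest €105, reserve €31) = €105; the reserve does not bind.

K pays €105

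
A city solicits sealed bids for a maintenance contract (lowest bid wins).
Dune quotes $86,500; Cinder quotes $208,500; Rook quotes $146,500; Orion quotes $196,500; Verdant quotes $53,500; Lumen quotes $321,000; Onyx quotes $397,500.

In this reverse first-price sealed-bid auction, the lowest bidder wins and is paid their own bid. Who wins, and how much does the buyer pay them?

Verdant is paid $53,500

Rule: the lowest bidder wins and is paid their own bid.
Bids ranked: 53,500 (Verdant) < 86,500 (Dune) < 146,500 (Rook) < 196,500 (Orion) < 208,500 (Cinder) < 321,000 (Lumen) < …
Verdant has the lowest bid and is paid exactly that: $53,500.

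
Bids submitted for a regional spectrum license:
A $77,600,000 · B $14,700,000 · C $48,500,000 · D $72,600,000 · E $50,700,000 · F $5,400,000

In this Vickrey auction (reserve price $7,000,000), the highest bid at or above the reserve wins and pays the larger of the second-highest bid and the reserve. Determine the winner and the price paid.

A pays $72,600,000

Bids ranked: 77,600,000 (A) > 72,600,000 (D) > 50,700,000 (E) > 48,500,000 (C) > 14,700,000 (B) > 5,400,000 (F)
A has the top bid at or above the reserve ($77,600,000).
Second-highest bid $72,600,000 exceeds the reserve $7,000,000 → payment $72,600,000.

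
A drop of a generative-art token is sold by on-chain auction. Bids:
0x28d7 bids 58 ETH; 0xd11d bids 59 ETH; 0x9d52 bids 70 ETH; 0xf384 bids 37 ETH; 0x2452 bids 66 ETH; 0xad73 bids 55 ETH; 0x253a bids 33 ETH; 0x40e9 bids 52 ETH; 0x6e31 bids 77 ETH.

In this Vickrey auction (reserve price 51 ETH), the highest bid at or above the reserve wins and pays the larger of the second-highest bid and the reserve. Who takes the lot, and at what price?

0x6e31 pays 70 ETH

Sorting bids: 77 (0x6e31) > 70 (0x9d52) > 66 (0x2452) > 59 (0xd11d) > 58 (0x28d7) > 55 (0xad73) > …
Highest eligible bid: 0x6e31 at 77 ETH.
max(second-highest 70 ETH, reserve 51 ETH) = 70 ETH; the reserve does not bind.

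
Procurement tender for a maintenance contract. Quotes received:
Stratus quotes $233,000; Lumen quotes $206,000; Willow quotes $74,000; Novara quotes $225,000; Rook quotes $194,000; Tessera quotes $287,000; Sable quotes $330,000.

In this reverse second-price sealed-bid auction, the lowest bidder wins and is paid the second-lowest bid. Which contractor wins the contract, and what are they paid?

Reverse second-price sealed-bid auction: the lowest bidder wins and is paid the second-lowest bid.
Bids ranked: 74,000 (Willow) < 194,000 (Rook) < 206,000 (Lumen) < 225,000 (Novara) < 233,000 (Stratus) < 287,000 (Tessera) < …
Willow is lowest; is paid the second-lowest bid, $194,000.

Willow is paid $194,000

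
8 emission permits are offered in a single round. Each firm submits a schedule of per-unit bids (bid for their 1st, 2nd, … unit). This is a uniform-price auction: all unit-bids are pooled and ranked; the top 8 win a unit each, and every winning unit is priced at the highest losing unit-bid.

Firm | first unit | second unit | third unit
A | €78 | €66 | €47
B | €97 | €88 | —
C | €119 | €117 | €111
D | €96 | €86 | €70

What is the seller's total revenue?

Merging the schedules and taking the best 8: 119 (C-1), 117 (C-2), 111 (C-3), 97 (B-1), 96 (D-1), 88 (B-2), 86 (D-2), 78 (A-1)
The (k+1)-th unit-bid is €70.
Allocation: A 1, B 2, C 3, D 2. Every unit priced at €70.
Revenue = 8 × 70 = €560.

Total revenue: €560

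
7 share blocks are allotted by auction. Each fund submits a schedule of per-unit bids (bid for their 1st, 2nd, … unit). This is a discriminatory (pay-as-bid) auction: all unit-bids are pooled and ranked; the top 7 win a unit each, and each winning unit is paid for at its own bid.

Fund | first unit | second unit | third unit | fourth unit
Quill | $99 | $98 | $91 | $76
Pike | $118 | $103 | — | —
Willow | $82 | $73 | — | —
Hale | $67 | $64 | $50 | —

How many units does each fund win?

Pooled unit-bids ranked (top 7): 118 (Pike-1), 103 (Pike-2), 99 (Quill-1), 98 (Quill-2), 91 (Quill-3), 82 (Willow-1), 76 (Quill-4)
Next rejected bid: $73 (not a price — pay-as-bid).
Allocation: Pike 2, Quill 4, Willow 1.

Pike 2, Quill 4, Willow 1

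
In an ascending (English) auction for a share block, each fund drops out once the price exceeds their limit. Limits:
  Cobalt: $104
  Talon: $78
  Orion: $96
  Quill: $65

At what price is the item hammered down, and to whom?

Rule: the price rises until one bidder remains; the winner pays the price at which the last rival dropped out.
Limits ranked: 104 (Cobalt) > 96 (Orion) > 78 (Talon) > 65 (Quill)
Bidding ends when Orion exits at $96; Cobalt takes it.

Cobalt wins at $96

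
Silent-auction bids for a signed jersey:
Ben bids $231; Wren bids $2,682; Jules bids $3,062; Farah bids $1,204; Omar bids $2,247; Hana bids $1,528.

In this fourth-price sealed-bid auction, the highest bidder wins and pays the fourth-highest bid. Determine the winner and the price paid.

Jules pays $1,528

Bids in order: 3,062 (Jules) > 2,682 (Wren) > 2,247 (Omar) > 1,528 (Hana) > 1,204 (Farah) > 231 (Ben)
Jules wins; payment is bid #4 in the ranking = $1,528.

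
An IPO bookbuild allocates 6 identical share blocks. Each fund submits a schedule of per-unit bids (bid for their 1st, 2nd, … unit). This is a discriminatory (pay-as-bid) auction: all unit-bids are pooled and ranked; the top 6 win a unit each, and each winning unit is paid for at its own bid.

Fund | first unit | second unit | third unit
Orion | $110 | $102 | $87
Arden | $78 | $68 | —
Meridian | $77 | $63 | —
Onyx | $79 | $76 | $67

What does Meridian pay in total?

Meridian pays $77

Pooled unit-bids ranked (top 6): 110 (Orion-1), 102 (Orion-2), 87 (Orion-3), 79 (Onyx-1), 78 (Arden-1), 77 (Meridian-1)
Next rejected bid: $76 (not a price — pay-as-bid).
Meridian's winning unit-bids: 77 = $77.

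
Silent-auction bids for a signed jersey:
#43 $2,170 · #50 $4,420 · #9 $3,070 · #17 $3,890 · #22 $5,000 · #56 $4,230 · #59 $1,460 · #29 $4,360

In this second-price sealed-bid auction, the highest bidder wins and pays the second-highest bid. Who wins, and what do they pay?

#22 pays $4,420

Rule: the highest bidder wins and pays the second-highest bid.
Bids ranked: 5,000 (#22) > 4,420 (#50) > 4,360 (#29) > 4,230 (#56) > 3,890 (#17) > 3,070 (#9) > …
#22 is highest; pays the second-highest bid, $4,420.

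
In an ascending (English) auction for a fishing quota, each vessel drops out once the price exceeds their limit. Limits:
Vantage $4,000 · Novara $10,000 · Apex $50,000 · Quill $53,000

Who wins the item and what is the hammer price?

Rule: the price rises until one bidder remains; the winner pays the price at which the last rival dropped out.
Limits in order: 53,000 (Quill) > 50,000 (Apex) > 10,000 (Novara) > 4,000 (Vantage)
Apex is the last rival to drop out, at $50,000; Quill remains and wins at that price.

Quill wins at $50,000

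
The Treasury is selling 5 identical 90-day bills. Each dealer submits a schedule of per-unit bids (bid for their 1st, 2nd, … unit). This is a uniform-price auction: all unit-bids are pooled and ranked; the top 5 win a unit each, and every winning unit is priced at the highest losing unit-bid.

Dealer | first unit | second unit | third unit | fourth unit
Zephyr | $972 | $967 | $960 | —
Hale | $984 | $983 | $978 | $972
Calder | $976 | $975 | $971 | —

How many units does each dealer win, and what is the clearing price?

Pooled unit-bids ranked (top 5): 984 (Hale-1), 983 (Hale-2), 978 (Hale-3), 976 (Calder-1), 975 (Calder-2)
The (k+1)-th unit-bid is $972.
Allocation: Calder 2, Hale 3.

Calder 2, Hale 3; clearing price $972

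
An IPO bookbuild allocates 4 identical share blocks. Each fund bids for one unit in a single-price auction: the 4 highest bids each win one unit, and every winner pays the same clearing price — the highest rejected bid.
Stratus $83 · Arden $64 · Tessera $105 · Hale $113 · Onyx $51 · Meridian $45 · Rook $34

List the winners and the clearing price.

Sorting: 113 (Hale), 105 (Tessera), 83 (Stratus), 64 (Arden), 51 (Onyx), 45 (Meridian), …
Winners (4 units): Hale, Tessera, Stratus, Arden.
Highest unsuccessful bid: $51 → clearing price.

Hale, Tessera, Stratus, Arden; each pays $51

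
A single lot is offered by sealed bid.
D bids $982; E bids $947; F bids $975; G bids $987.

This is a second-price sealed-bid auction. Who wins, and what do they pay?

G pays $982

Second-price sealed-bid auction: the highest bidder wins and pays the second-highest bid.
Sorting bids: 987 (G) > 982 (D) > 975 (F) > 947 (E)
G wins with the highest bid; price is set by the runner-up at $982.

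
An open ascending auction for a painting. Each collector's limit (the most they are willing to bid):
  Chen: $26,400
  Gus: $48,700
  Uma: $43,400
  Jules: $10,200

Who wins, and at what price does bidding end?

Gus wins at $43,400

Ascending (English) auction: the price rises until one bidder remains; the winner pays the price at which the last rival dropped out.
Limits in order: 48,700 (Gus) > 43,400 (Uma) > 26,400 (Chen) > 10,200 (Jules)
Once the price passes $43,400, only Gus is left; the hammer falls at Uma's limit of $43,400.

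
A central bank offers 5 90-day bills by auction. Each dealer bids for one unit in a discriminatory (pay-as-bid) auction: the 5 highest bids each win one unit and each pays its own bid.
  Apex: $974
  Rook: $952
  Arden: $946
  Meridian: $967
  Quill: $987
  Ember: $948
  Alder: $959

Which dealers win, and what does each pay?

Quill $987, Apex $974, Meridian $967, Alder $959, Rook $952

Sorting: 987 (Quill), 974 (Apex), 967 (Meridian), 959 (Alder), 952 (Rook), 948 (Ember), 946 (Arden)
The 5 highest are Quill, Apex, Meridian, Alder, Rook.
Each winner pays its own bid: Quill $987, Apex $974, Meridian $967, Alder $959, Rook $952.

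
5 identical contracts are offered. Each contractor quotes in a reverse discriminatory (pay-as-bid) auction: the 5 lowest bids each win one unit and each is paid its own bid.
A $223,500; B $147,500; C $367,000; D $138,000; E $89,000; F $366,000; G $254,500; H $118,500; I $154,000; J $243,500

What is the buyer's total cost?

Total cost: $647,000

Ordering the bids: 89,000 (E), 118,500 (H), 138,000 (D), 147,500 (B), 154,000 (I), 223,500 (A), 243,500 (J), …
Lowest 5: E, H, D, B, I.
Total cost = 89,000 + 118,500 + 138,000 + 147,500 + 154,000 = $647,000.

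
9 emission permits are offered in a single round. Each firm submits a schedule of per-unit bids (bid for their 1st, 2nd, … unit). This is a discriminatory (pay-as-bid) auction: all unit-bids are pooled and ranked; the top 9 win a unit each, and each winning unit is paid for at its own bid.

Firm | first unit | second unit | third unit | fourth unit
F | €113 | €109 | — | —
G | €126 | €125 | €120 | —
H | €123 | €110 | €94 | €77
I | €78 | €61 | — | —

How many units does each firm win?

Pooled unit-bids ranked (top 9): 126 (G-1), 125 (G-2), 123 (H-1), 120 (G-3), 113 (F-1), 110 (H-2), 109 (F-2), 94 (H-3), 78 (I-1)
Next rejected bid: €77 (not a price — pay-as-bid).
Allocation: F 2, G 3, H 3, I 1.

F 2, G 3, H 3, I 1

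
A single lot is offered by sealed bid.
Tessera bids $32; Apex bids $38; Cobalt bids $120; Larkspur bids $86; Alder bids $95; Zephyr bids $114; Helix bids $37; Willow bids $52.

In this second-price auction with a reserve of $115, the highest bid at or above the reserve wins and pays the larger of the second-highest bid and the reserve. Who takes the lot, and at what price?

Bids in order: 120 (Cobalt) > 114 (Zephyr) > 95 (Alder) > 86 (Larkspur) > 52 (Willow) > 38 (Apex) > …
Highest eligible bid: Cobalt at $120.
Second-highest bid $114 is below the reserve $115, so the reserve binds → payment $115.

Cobalt pays $115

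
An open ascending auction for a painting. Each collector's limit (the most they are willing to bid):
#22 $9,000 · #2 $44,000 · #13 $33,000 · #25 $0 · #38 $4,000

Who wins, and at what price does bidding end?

#2 wins at $33,000

Rule: the price rises until one bidder remains; the winner pays the price at which the last rival dropped out.
Sorting limits: 44,000 (#2) > 33,000 (#13) > 9,000 (#22) > 4,000 (#38) > 0 (#25)
Bidding ends when #13 exits at $33,000; #2 takes it.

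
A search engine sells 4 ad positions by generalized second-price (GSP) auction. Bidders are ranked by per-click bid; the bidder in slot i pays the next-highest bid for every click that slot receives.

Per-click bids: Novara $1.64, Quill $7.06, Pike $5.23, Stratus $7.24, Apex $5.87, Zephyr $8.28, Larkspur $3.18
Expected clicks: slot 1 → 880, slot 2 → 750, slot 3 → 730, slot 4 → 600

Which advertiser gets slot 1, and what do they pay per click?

Per-click bids in order: $8.28 (Zephyr) > $7.24 (Stratus) > $7.06 (Quill) > $5.87 (Apex) > $5.23 (Pike) > …
Slot 1 goes to the first-ranked bidder, Zephyr, who pays the next bid down: $7.24/click.

Zephyr; $7.24 per click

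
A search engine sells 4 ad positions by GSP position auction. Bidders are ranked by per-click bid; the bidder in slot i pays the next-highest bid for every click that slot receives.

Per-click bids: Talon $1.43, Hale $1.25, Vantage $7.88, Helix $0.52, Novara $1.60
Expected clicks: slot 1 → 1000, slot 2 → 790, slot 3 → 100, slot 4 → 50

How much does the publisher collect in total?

Ranked by bid: $7.88 (Vantage) > $1.60 (Novara) > $1.43 (Talon) > $1.25 (Hale) > $0.52 (Helix)
Slot 1: Vantage pays $1.60 × 1000 = $1600.00
Slot 2: Novara pays $1.43 × 790 = $1129.70
Slot 3: Talon pays $1.25 × 100 = $125.00
Slot 4: Hale pays $0.52 × 50 = $26.00
Total = $2880.70

Total revenue: $2880.70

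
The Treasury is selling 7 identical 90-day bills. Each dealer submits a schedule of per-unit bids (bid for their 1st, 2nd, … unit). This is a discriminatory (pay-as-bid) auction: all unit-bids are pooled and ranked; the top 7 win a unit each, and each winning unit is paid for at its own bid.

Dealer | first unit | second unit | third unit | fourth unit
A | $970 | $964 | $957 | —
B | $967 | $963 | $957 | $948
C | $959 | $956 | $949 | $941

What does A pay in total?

All unit-bids, highest first — top 7: 970 (A-1), 967 (B-1), 964 (A-2), 963 (B-2), 959 (C-1), 957 (A-3), 957 (B-3)
Next rejected bid: $956 (not a price — pay-as-bid).
A's winning unit-bids: 970 + 964 + 957 = $2,891.

A pays $2,891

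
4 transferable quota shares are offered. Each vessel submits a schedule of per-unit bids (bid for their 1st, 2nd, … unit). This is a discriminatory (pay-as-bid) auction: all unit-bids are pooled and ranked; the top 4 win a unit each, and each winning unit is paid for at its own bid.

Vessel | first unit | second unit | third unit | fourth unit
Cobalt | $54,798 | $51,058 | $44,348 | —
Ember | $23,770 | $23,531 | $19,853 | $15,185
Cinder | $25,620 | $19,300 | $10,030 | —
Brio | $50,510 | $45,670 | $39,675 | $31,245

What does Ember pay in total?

Ember pays $0

All unit-bids, highest first — top 4: 54,798 (Cobalt-1), 51,058 (Cobalt-2), 50,510 (Brio-1), 45,670 (Brio-2)
Next rejected bid: $44,348 (not a price — pay-as-bid).
Ember wins no units.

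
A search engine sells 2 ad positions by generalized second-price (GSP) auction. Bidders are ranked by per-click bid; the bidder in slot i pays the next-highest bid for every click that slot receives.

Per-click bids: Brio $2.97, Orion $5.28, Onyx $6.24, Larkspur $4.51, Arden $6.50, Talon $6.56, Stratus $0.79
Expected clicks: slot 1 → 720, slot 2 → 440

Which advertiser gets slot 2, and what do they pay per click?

Arden; $6.24 per click

Sorting advertisers: $6.56 (Talon) > $6.50 (Arden) > $6.24 (Onyx) > …
Slot 2 goes to the second-ranked bidder, Arden, who pays the next bid down: $6.24/click.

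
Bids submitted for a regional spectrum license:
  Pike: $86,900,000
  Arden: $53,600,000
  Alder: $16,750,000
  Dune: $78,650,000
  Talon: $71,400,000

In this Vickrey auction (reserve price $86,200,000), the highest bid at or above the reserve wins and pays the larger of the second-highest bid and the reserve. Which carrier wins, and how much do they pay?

Pike pays $86,200,000

Bids ranked: 86,900,000 (Pike) > 78,650,000 (Dune) > 71,400,000 (Talon) > 53,600,000 (Arden) > 16,750,000 (Alder)
Pike has the top bid at or above the reserve ($86,900,000).
Second-highest bid $78,650,000 is below the reserve $86,200,000, so the reserve binds → payment $86,200,000.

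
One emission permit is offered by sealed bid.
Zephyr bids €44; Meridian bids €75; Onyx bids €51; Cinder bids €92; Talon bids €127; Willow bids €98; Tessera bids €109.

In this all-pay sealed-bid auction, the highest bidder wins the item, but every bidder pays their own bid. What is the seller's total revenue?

Total revenue: €596

Sorting bids: 127 (Talon) > 109 (Tessera) > 98 (Willow) > 92 (Cinder) > 75 (Meridian) > 51 (Onyx) > …
Every bidder forfeits their bid regardless of winning.
Revenue = 44 + 75 + 51 + 92 + 127 + 98 + 109 = €596.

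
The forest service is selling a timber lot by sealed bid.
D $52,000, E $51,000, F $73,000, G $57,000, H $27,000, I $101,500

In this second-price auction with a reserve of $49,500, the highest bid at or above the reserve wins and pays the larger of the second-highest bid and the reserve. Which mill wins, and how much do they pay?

I pays $73,000

Sorting bids: 101,500 (I) > 73,000 (F) > 57,000 (G) > 52,000 (D) > 51,000 (E) > 27,000 (H)
Highest eligible bid: I at $101,500.
Second-highest bid $73,000 exceeds the reserve $49,500 → payment $73,000.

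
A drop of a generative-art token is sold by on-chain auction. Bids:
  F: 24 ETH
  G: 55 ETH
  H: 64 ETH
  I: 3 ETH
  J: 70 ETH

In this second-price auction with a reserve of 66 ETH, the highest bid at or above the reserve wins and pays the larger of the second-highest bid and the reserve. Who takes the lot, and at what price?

J pays 66 ETH

Rule: the highest bid at or above the reserve wins and pays the larger of the second-highest bid and the reserve.
Bids ranked: 70 (J) > 64 (H) > 55 (G) > 24 (F) > 3 (I)
J has the top bid at or above the reserve (70 ETH).
Second-highest bid 64 ETH is below the reserve 66 ETH, so the reserve binds → payment 66 ETH.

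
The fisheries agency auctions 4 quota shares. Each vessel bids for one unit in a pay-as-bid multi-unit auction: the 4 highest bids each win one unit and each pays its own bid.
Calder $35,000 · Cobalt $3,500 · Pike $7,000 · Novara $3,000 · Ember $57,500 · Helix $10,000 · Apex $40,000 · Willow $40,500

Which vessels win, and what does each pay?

Ordering the bids: 57,500 (Ember), 40,500 (Willow), 40,000 (Apex), 35,000 (Calder), 10,000 (Helix), 7,000 (Pike), …
Top 4: Ember, Willow, Apex, Calder.
Each winner pays its own bid: Ember $57,500, Willow $40,500, Apex $40,000, Calder $35,000.

Ember $57,500, Willow $40,500, Apex $40,000, Calder $35,000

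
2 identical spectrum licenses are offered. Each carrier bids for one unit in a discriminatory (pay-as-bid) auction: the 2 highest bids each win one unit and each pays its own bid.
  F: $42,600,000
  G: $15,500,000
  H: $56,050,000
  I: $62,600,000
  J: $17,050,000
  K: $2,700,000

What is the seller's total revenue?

Total revenue: $118,650,000

Sorting: 62,600,000 (I), 56,050,000 (H), 42,600,000 (F), 17,050,000 (J), …
Top 2: I, H.
Total revenue = 62,600,000 + 56,050,000 = $118,650,000.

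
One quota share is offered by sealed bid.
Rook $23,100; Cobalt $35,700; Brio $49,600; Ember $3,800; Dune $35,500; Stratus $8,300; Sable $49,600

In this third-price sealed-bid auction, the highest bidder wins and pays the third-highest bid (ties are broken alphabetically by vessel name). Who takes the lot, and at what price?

Bids in order: 49,600 (Brio) > 49,600 (Sable) > 35,700 (Cobalt) > 35,500 (Dune) > 23,100 (Rook) > 8,300 (Stratus) > …
Brio and Sable tie at $49,600; tie-break gives it to Brio.
Brio wins; payment is bid #3 in the ranking = $35,700.

Brio pays $35,700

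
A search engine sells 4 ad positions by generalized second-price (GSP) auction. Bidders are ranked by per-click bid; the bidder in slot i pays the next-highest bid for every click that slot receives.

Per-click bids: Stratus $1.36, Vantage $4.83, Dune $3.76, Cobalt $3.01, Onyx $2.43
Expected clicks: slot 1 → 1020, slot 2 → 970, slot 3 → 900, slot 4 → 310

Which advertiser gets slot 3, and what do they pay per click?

Cobalt; $2.43 per click

Ranked by bid: $4.83 (Vantage) > $3.76 (Dune) > $3.01 (Cobalt) > $2.43 (Onyx) > $1.36 (Stratus)
Slot 3 goes to the third-ranked bidder, Cobalt, who pays the next bid down: $2.43/click.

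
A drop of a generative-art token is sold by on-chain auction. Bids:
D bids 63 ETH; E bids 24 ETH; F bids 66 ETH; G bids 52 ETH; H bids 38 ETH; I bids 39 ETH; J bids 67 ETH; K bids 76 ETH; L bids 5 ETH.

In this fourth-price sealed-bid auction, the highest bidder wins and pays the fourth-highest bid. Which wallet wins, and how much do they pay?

K pays 63 ETH

Sorting bids: 76 (K) > 67 (J) > 66 (F) > 63 (D) > 52 (G) > 39 (I) > …
K is highest; pays the fourth-highest bid, 63 ETH.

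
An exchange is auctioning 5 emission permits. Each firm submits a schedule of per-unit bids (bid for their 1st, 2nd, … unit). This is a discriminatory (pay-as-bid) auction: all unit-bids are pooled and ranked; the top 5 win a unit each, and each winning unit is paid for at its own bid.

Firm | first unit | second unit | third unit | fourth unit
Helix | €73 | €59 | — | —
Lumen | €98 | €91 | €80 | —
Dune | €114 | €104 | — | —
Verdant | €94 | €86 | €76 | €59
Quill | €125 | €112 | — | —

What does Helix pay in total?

Helix pays €0

All unit-bids, highest first — top 5: 125 (Quill-1), 114 (Dune-1), 112 (Quill-2), 104 (Dune-2), 98 (Lumen-1)
Next rejected bid: €94 (not a price — pay-as-bid).
Helix wins no units.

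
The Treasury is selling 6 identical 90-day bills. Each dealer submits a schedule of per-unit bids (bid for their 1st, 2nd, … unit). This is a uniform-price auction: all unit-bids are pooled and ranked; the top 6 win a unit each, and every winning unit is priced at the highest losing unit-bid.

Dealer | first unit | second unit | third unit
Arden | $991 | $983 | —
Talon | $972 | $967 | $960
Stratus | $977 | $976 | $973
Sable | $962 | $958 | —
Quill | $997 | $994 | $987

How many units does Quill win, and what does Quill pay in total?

Merging the schedules and taking the best 6: 997 (Quill-1), 994 (Quill-2), 991 (Arden-1), 987 (Quill-3), 983 (Arden-2), 977 (Stratus-1)
Highest rejected unit-bid = $976.
Quill wins 3 unit(s) at $976 each.

Quill: 3 units, pays $2,928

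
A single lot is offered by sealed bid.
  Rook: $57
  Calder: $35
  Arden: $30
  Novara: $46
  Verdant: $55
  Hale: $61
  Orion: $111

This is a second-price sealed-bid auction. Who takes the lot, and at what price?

Orion pays $61

Bids ranked: 111 (Orion) > 61 (Hale) > 57 (Rook) > 55 (Verdant) > 46 (Novara) > 35 (Calder) > …
Orion wins with the highest bid; price is set by the runner-up at $61.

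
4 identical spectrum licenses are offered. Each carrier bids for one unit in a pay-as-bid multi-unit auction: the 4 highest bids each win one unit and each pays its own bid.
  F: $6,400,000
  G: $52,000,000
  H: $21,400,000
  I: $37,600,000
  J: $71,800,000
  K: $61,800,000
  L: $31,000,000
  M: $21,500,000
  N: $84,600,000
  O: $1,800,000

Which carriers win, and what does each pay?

N $84,600,000, J $71,800,000, K $61,800,000, G $52,000,000

Sorting: 84,600,000 (N), 71,800,000 (J), 61,800,000 (K), 52,000,000 (G), 37,600,000 (I), 31,000,000 (L), …
Top 4: N, J, K, G.
Each winner pays its own bid: N $84,600,000, J $71,800,000, K $61,800,000, G $52,000,000.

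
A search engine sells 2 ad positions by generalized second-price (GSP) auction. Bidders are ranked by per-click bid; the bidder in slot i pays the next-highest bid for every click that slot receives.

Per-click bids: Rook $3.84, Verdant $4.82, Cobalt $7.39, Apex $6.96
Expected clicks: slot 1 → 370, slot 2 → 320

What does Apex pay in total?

Per-click bids in order: $7.39 (Cobalt) > $6.96 (Apex) > $4.82 (Verdant) > …
Apex holds slot 2 → pays next bid $4.82 × 320 clicks = $1542.40.

Apex pays $1542.40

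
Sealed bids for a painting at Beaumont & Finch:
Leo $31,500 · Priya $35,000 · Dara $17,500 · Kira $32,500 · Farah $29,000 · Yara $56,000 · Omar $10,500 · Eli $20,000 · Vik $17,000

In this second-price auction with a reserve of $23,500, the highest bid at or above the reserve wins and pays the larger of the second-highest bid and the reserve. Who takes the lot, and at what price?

Yara pays $35,000

Bids ranked: 56,000 (Yara) > 35,000 (Priya) > 32,500 (Kira) > 31,500 (Leo) > 29,000 (Farah) > 20,000 (Eli) > …
Yara has the top bid at or above the reserve ($56,000).
Second-highest bid $35,000 exceeds the reserve $23,500 → payment $35,000.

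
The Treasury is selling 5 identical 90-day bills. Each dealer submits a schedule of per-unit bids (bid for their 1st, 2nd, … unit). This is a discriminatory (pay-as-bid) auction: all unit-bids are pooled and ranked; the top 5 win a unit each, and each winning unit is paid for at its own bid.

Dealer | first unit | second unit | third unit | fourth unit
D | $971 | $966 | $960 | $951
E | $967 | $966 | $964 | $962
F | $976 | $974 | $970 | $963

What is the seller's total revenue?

Merging the schedules and taking the best 5: 976 (F-1), 974 (F-2), 971 (D-1), 970 (F-3), 967 (E-1)
Next rejected bid: $966 (not a price — pay-as-bid).
Each winning unit pays its own bid.
Revenue = 976 + 974 + 971 + 970 + 967 = $4,858.

Total revenue: $4,858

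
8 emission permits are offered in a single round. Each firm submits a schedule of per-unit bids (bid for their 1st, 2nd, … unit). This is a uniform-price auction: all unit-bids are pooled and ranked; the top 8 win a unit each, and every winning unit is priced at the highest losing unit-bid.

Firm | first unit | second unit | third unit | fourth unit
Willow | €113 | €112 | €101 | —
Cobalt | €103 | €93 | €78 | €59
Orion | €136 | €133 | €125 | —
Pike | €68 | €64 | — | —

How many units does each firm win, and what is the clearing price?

Cobalt 2, Orion 3, Willow 3; clearing price €78

Merging the schedules and taking the best 8: 136 (Orion-1), 133 (Orion-2), 125 (Orion-3), 113 (Willow-1), 112 (Willow-2), 103 (Cobalt-1), 101 (Willow-3), 93 (Cobalt-2)
First bid not allocated: €78.
Allocation: Cobalt 2, Orion 3, Willow 3.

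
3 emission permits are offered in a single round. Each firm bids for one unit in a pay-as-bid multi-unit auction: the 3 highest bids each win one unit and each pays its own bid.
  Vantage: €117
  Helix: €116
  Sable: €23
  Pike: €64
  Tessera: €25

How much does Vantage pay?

Bids ranked high→low: 117 (Vantage), 116 (Helix), 64 (Pike), 25 (Tessera), 23 (Sable)
Winners (3 units): Vantage, Helix, Pike.
Vantage wins → own bid €117.

Vantage pays €117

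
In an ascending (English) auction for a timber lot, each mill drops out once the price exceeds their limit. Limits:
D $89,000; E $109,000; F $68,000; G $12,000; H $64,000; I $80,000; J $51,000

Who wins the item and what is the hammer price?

Rule: the price rises until one bidder remains; the winner pays the price at which the last rival dropped out.
Limits in order: 109,000 (E) > 89,000 (D) > 80,000 (I) > 68,000 (F) > 64,000 (H) > 51,000 (J) > …
Once the price passes $89,000, only E is left; the hammer falls at D's limit of $89,000.

E wins at $89,000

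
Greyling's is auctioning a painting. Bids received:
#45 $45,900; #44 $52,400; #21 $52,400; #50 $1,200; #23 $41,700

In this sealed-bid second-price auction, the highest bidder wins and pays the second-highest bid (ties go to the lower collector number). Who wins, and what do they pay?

Bids ranked: 52,400 (#21) > 52,400 (#44) > 45,900 (#45) > 41,700 (#23) > 1,200 (#50)
#21 and #44 tie at $52,400; tie-break gives it to #21.
Second-price: #21 pays #44's bid of $52,400.

#21 pays $52,400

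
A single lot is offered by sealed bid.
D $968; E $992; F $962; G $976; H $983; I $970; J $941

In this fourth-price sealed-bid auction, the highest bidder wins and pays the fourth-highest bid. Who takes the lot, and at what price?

Rule: the highest bidder wins and pays the fourth-highest bid.
Bids in order: 992 (E) > 983 (H) > 976 (G) > 970 (I) > 968 (D) > 962 (F) > …
E is highest; pays the fourth-highest bid, $970.

E pays $970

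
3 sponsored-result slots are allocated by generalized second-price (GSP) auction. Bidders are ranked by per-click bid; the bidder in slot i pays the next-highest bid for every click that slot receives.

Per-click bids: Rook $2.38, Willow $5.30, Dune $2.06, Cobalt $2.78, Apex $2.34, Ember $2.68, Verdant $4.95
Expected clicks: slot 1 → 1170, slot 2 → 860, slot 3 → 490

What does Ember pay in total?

Sorting advertisers: $5.30 (Willow) > $4.95 (Verdant) > $2.78 (Cobalt) > $2.68 (Ember) > …
Ember ranks below slot 3 → no slot, pays nothing.

Ember pays $0.00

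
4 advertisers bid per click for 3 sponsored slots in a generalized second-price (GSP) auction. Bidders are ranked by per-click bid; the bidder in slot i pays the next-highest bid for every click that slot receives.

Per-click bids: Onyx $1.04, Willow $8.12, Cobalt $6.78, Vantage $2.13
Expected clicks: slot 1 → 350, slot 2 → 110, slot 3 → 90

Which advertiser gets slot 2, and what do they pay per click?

Per-click bids in order: $8.12 (Willow) > $6.78 (Cobalt) > $2.13 (Vantage) > $1.04 (Onyx)
Slot 2 goes to the second-ranked bidder, Cobalt, who pays the next bid down: $2.13/click.

Cobalt; $2.13 per click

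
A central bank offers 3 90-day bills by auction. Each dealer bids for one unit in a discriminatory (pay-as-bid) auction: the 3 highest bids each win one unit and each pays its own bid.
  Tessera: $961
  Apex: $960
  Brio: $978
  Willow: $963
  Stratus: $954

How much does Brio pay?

Sorting: 978 (Brio), 963 (Willow), 961 (Tessera), 960 (Apex), 954 (Stratus)
The 3 highest are Brio, Willow, Tessera.
Brio wins → own bid $978.

Brio pays $978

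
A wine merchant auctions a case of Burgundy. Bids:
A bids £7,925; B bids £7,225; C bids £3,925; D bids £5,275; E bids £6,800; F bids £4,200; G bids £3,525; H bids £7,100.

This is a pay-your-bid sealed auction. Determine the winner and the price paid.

A pays £7,925

Bids in order: 7,925 (A) > 7,225 (B) > 7,100 (H) > 6,800 (E) > 5,275 (D) > 4,200 (F) > …
A has the highest bid and pays exactly that: £7,925.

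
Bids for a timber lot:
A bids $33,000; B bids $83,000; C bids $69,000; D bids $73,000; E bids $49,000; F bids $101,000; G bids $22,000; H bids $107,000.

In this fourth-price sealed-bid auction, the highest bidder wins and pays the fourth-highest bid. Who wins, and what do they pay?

Fourth-price sealed-bid auction: the highest bidder wins and pays the fourth-highest bid.
Bids ranked: 107,000 (H) > 101,000 (F) > 83,000 (B) > 73,000 (D) > 69,000 (C) > 49,000 (E) > …
H wins; payment is bid #4 in the ranking = $73,000.

H pays $73,000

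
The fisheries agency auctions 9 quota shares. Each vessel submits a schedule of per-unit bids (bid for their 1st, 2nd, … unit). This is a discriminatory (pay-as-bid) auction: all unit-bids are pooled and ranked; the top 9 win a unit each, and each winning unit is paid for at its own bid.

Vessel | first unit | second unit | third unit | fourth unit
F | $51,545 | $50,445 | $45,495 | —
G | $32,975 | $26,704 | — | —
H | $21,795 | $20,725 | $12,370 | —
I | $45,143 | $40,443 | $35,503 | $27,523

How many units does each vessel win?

F 3, G 2, I 4

All unit-bids, highest first — top 9: 51,545 (F-1), 50,445 (F-2), 45,495 (F-3), 45,143 (I-1), 40,443 (I-2), 35,503 (I-3), 32,975 (G-1), 27,523 (I-4), 26,704 (G-2)
Next rejected bid: $21,795 (not a price — pay-as-bid).
Allocation: F 3, G 2, I 4.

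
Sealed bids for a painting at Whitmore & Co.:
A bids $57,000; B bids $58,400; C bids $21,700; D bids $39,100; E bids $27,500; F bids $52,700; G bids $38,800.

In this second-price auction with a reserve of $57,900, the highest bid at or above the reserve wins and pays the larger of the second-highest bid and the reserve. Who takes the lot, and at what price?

Sorting bids: 58,400 (B) > 57,000 (A) > 52,700 (F) > 39,100 (D) > 38,800 (G) > 27,500 (E) > …
B has the top bid at or above the reserve ($58,400).
Second-highest bid $57,000 is below the reserve $57,900, so the reserve binds → payment $57,900.

B pays $57,900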